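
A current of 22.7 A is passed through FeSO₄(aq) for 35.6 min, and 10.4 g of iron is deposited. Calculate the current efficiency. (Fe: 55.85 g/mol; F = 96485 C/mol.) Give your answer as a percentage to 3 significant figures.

74.1%

Q = 22.7 × 2136 = 48490 C
n(e⁻) = 48490 / 96485 = 0.5026 mol
Fe²⁺ + 2e⁻ → Fe, so theoretical n(Fe) = 0.2513 mol → 14.04 g
Efficiency = 10.4 / 14.04 = 0.7407 = 74.1%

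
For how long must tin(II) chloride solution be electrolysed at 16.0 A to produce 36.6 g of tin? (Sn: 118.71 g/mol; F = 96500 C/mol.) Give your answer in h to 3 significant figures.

n(Sn) = 36.6 / 118.71 = 0.3083 mol
Sn²⁺ + 2e⁻ → Sn, so n(e⁻) = 2 × 0.3083 = 0.6166 mol
Q = 0.6166 × 96500 = 59500 C
t = Q / I = 59500 / 16.0 = 3719 s = 1.03 h

1.03 h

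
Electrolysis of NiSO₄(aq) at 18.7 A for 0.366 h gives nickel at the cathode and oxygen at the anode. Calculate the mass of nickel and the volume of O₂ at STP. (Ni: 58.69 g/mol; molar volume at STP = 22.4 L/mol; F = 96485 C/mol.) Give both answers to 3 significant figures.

7.49 g Ni; 1.43 L O₂

Q = 18.7 × 1317.6 = 24640 C; n(e⁻) = 24640 / 96485 = 0.2554 mol
Cathode: Ni²⁺ + 2e⁻ → Ni → n(Ni) = 0.2554/2 = 0.1277 mol → 7.49 g
Anode: 2H₂O → O₂ + 4H⁺ + 4e⁻ → n(O₂) = 0.2554/4 = 0.06385 mol → 1.43 L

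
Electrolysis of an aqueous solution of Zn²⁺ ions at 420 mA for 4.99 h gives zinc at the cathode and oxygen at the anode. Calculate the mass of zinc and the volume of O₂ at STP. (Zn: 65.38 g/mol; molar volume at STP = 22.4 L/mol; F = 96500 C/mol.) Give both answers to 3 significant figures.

Q = 0.420 × 17964 = 7545 C; n(e⁻) = 7545 / 96500 = 0.07819 mol
Cathode: Zn²⁺ + 2e⁻ → Zn → n(Zn) = 0.07819/2 = 0.03910 mol → 2.56 g
Anode: 2H₂O → O₂ + 4H⁺ + 4e⁻ → n(O₂) = 0.07819/4 = 0.01955 mol → 0.438 L

2.56 g Zn; 0.438 L O₂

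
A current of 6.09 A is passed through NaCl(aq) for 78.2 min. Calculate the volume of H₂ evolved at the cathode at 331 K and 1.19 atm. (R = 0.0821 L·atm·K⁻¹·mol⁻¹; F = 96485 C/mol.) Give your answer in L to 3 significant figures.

3.38 L

Q = 6.09 A × 4692 s = 28570 C
n(e⁻) = Q/F = 28570/96485 = 0.2961 mol
2H⁺ + 2e⁻ → H₂, so n(H₂) = 0.2961 / 2 = 0.1481 mol
V = nRT/P = 0.1481 × 0.0821 × 331 / 1.19 = 3.382 L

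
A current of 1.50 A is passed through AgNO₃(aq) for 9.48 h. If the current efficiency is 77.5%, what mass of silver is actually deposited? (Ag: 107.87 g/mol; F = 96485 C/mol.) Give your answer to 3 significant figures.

44.4 g

Q = 1.50 × 34128 = 51190 C
n(e⁻) = 51190 / 96485 = 0.5305 mol
Ag⁺ + e⁻ → Ag, so theoretical m(Ag) = 0.5305 × 107.87 = 57.23 g
Actual mass = 77.5% × 57.23 = 44.4 g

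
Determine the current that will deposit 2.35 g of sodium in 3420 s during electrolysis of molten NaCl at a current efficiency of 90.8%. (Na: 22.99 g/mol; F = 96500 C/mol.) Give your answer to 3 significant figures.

n(Na) = 2.35 / 22.99 = 0.1022 mol
Na⁺ + e⁻ → Na, so n(e⁻) = 0.1022 mol
Q = 0.1022 × 96500 / 0.908 = 10860 C
I = Q / t = 10860 / 3420 s = 3.18 A

3.18 A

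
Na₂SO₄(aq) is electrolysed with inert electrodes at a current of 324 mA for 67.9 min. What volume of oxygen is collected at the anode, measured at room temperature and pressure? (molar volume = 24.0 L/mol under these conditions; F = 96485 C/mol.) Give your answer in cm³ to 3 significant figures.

Q = 0.324 A × 4074 s = 1320 C
Moles of electrons = 1320 / 96485 = 0.01368 mol
2H₂O → O₂ + 4H⁺ + 4e⁻, so n(O₂) = 0.01368 / 4 = 0.003420 mol
V = 0.003420 × 24.0 = 0.08208 L
= 82.1 cm³

82.1 cm³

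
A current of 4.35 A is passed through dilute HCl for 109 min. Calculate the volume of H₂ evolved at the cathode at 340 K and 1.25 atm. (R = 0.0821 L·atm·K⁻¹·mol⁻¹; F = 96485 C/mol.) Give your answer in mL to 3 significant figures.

Q = 4.35 A × 6540 s = 28450 C
n(e⁻) = 28450 / 96485 = 0.2949 mol
2H⁺ + 2e⁻ → H₂, so n(H₂) = 0.2949 / 2 = 0.1475 mol
V = nRT/P = 0.1475 × 0.0821 × 340 / 1.25 = 3.294 L
= 3290 mL

3290 mL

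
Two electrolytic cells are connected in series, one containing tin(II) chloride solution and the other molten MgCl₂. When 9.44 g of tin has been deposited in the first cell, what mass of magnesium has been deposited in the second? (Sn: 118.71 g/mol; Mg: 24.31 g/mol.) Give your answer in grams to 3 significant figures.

1.93 g

n(Sn) = 9.44 / 118.71 = 0.07952 mol
Sn²⁺ + 2e⁻ → Sn, so n(e⁻) = 2 × 0.07952 = 0.1590 mol
The cells are in series, so the same charge (and hence the same n(e⁻) = 0.1590 mol) passes through both.
Mg²⁺ + 2e⁻ → Mg, so n(Mg) = 0.1590 / 2 = 0.07950 mol
m(Mg) = 0.07950 × 24.31 = 1.93 g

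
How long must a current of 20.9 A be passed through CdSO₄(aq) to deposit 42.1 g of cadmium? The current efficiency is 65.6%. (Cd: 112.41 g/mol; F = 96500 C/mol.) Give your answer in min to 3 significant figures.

n(Cd) = 42.1 / 112.41 = 0.3745 mol
Cd²⁺ + 2e⁻ → Cd, so n(e⁻) = 2 × 0.3745 = 0.7490 mol
Q = 0.7490 × 96500 / 0.656 = 1.102×10^5 C
t = Q / I = 1.102×10^5 / 20.9 = 5273 s = 87.9 min

87.9 min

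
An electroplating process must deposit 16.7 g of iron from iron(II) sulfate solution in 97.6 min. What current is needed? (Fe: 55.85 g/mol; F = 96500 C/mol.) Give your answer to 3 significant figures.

n(Fe) = 16.7 / 55.85 = 0.2990 mol
Fe²⁺ + 2e⁻ → Fe, so n(e⁻) = 2 × 0.2990 = 0.5980 mol
Q = 0.5980 × 96500 = 57710 C
I = Q / t = 57710 / 5856 s = 9.85 A

9.85 A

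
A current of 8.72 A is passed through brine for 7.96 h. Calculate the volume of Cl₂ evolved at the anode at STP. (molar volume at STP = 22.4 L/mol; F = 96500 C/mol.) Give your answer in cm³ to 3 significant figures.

29000 cm³

Charge passed = 8.72 × 28656 = 2.499×10^5 C
Moles of electrons = 2.499×10^5 / 96500 = 2.590 mol
2Cl⁻ → Cl₂ + 2e⁻, so n(Cl₂) = 2.590 / 2 = 1.295 mol
V = 1.295 × 22.4 = 29.01 L
= 29000 cm³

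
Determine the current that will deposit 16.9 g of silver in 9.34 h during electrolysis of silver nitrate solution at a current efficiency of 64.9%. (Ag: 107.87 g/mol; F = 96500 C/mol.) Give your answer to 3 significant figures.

0.693 A

n(Ag) = 16.9 / 107.87 = 0.1567 mol
Ag⁺ + e⁻ → Ag, so n(e⁻) = 0.1567 mol
Q = 0.1567 × 96500 / 0.649 = 23300 C
I = Q / t = 23300 / 33624 s = 0.693 A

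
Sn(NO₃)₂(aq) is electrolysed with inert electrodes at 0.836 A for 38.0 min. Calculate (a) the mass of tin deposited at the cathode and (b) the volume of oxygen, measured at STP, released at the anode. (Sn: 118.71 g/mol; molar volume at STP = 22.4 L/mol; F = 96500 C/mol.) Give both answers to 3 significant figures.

1.17 g Sn; 0.111 L O₂

Q = 0.836 × 2280 = 1906 C; n(e⁻) = 1906 / 96500 = 0.01975 mol
Cathode: Sn²⁺ + 2e⁻ → Sn → n(Sn) = 0.01975/2 = 0.009875 mol → 1.17 g
Anode: 2H₂O → O₂ + 4H⁺ + 4e⁻ → n(O₂) = 0.01975/4 = 0.004938 mol → 0.111 L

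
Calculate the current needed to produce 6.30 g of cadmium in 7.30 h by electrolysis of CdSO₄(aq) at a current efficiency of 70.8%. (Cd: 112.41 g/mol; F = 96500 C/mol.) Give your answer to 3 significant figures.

0.581 A

n(Cd) = 6.30 / 112.41 = 0.05604 mol
Cd²⁺ + 2e⁻ → Cd, so n(e⁻) = 2 × 0.05604 = 0.1121 mol
Q = 0.1121 × 96500 / 0.708 = 15280 C
I = Q / t = 15280 / 26280 s = 0.581 A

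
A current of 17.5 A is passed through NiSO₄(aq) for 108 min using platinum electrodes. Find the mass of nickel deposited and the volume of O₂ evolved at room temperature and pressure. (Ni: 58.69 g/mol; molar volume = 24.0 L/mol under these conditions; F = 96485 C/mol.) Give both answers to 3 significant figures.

34.5 g Ni; 7.05 L O₂

Q = 17.5 × 6480 = 1.134×10^5 C; n(e⁻) = 1.134×10^5 / 96485 = 1.175 mol
Cathode: Ni²⁺ + 2e⁻ → Ni → n(Ni) = 1.175/2 = 0.5875 mol → 34.5 g
Anode: 2H₂O → O₂ + 4H⁺ + 4e⁻ → n(O₂) = 1.175/4 = 0.2938 mol → 7.05 L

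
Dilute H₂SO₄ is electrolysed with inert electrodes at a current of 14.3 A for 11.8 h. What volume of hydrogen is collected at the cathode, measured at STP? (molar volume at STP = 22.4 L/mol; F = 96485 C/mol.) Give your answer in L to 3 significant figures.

70.5 L

Q = 14.3 A × 42480 s = 6.075×10^5 C
n(e⁻) = Q/F = 6.075×10^5/96485 = 6.296 mol
2H⁺ + 2e⁻ → H₂, so n(H₂) = 6.296 / 2 = 3.148 mol
V = 3.148 × 22.4 = 70.52 L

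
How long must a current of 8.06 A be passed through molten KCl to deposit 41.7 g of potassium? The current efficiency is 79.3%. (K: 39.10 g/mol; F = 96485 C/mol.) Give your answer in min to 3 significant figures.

n(K) = 41.7 / 39.10 = 1.066 mol
K⁺ + e⁻ → K, so n(e⁻) = 1.066 mol
Q = 1.066 × 96485 / 0.793 = 1.297×10^5 C
t = Q / I = 1.297×10^5 / 8.06 = 16090 s = 268 min

268 min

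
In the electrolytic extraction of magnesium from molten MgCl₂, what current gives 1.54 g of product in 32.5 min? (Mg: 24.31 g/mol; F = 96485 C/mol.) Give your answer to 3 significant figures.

6.27 A

n(Mg) = 1.54 / 24.31 = 0.06335 mol
Mg²⁺ + 2e⁻ → Mg, so n(e⁻) = 2 × 0.06335 = 0.1267 mol
Q = 0.1267 × 96485 = 12220 C
I = Q / t = 12220 / 1950 s = 6.27 A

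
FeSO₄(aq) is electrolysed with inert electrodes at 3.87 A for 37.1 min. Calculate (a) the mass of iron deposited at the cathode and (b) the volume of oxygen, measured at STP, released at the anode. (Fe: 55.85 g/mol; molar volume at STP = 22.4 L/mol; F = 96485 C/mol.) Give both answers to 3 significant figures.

2.49 g Fe; 0.500 L O₂

Q = 3.87 × 2226 = 8615 C; n(e⁻) = 8615 / 96485 = 0.08929 mol
Cathode: Fe²⁺ + 2e⁻ → Fe → n(Fe) = 0.08929/2 = 0.04465 mol → 2.49 g
Anode: 2H₂O → O₂ + 4H⁺ + 4e⁻ → n(O₂) = 0.08929/4 = 0.02232 mol → 0.500 L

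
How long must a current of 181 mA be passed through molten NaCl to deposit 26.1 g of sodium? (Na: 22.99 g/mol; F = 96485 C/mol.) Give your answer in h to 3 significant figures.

168 h

n(Na) = 26.1 / 22.99 = 1.135 mol
Na⁺ + e⁻ → Na, so n(e⁻) = 1.135 mol
Q = 1.135 × 96485 = 1.095×10^5 C
t = Q / I = 1.095×10^5 / 0.181 = 6.050×10^5 s = 168 h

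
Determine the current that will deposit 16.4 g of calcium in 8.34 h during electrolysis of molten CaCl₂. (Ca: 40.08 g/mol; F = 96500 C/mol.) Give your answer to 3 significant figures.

n(Ca) = 16.4 / 40.08 = 0.4092 mol
Ca²⁺ + 2e⁻ → Ca, so n(e⁻) = 2 × 0.4092 = 0.8184 mol
Q = 0.8184 × 96500 = 78980 C
I = Q / t = 78980 / 30024 s = 2.63 A

2.63 A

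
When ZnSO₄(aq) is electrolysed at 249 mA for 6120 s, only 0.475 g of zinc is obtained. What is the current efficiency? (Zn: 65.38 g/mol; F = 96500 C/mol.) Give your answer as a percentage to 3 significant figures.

92.0%

Q = 0.249 × 6120 = 1524 C
n(e⁻) = 1524 / 96500 = 0.01579 mol
Zn²⁺ + 2e⁻ → Zn, so theoretical n(Zn) = 0.007895 mol → 0.5162 g
Efficiency = 0.475 / 0.5162 = 0.9202 = 92.0%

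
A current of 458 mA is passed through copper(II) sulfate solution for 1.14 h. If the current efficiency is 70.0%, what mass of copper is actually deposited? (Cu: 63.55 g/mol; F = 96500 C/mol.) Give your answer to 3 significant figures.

Q = 0.458 × 4104 = 1880 C
n(e⁻) = 1880 / 96500 = 0.01948 mol
Cu²⁺ + 2e⁻ → Cu, so theoretical m(Cu) = 0.009740 × 63.55 = 0.6190 g
Actual mass = 70.0% × 0.6190 = 0.433 g

0.433 g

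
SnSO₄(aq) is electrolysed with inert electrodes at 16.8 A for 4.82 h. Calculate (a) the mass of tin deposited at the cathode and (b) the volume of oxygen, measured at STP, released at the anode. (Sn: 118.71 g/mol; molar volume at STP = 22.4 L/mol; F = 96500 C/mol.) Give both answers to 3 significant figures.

Q = 16.8 × 17352 = 2.915×10^5 C; n(e⁻) = 2.915×10^5 / 96500 = 3.021 mol
Cathode: Sn²⁺ + 2e⁻ → Sn → n(Sn) = 3.021/2 = 1.511 mol → 179 g
Anode: 2H₂O → O₂ + 4H⁺ + 4e⁻ → n(O₂) = 3.021/4 = 0.7553 mol → 16.9 L

179 g Sn; 16.9 L O₂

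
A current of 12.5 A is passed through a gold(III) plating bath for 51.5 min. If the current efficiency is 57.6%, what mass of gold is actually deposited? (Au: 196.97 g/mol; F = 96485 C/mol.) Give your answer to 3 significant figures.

15.1 g

Q = 12.5 × 3090 = 38630 C
n(e⁻) = 38630 / 96485 = 0.4004 mol
Au³⁺ + 3e⁻ → Au, so theoretical m(Au) = 0.1335 × 196.97 = 26.30 g
Actual mass = 57.6% × 26.30 = 15.1 g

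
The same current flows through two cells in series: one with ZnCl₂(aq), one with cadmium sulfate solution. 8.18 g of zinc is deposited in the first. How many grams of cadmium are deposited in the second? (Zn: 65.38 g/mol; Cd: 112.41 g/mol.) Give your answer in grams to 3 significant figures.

14.1 g

n(Zn) = 8.18 / 65.38 = 0.1251 mol
Zn²⁺ + 2e⁻ → Zn, so n(e⁻) = 2 × 0.1251 = 0.2502 mol
In series, the same 0.2502 mol of electrons flows through the second cell.
Cd²⁺ + 2e⁻ → Cd, so n(Cd) = 0.2502 / 2 = 0.1251 mol
m(Cd) = 0.1251 × 112.41 = 14.1 g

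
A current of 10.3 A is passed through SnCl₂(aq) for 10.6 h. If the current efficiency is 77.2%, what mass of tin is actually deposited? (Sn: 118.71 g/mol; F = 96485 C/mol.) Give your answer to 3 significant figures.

Q = 10.3 × 38160 = 3.930×10^5 C
n(e⁻) = 3.930×10^5 / 96485 = 4.073 mol
Sn²⁺ + 2e⁻ → Sn, so theoretical m(Sn) = 2.037 × 118.71 = 241.8 g
Actual mass = 77.2% × 241.8 = 187 g

187 g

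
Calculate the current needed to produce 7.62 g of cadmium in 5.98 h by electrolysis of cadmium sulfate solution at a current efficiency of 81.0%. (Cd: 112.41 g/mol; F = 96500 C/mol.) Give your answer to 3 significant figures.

n(Cd) = 7.62 / 112.41 = 0.06779 mol
Cd²⁺ + 2e⁻ → Cd, so n(e⁻) = 2 × 0.06779 = 0.1356 mol
Q = 0.1356 × 96500 / 0.810 = 16150 C
I = Q / t = 16150 / 21528 s = 0.750 A

0.750 A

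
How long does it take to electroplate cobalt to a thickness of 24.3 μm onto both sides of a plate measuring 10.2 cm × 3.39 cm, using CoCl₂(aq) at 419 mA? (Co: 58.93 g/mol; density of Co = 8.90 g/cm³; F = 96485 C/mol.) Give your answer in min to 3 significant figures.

Plated area = 2 × 10.2 × 3.39 = 69.16 cm²
Volume = 69.16 × 24.3×10⁻⁴ cm = 0.1681 cm³
m(Co) = 0.1681 × 8.90 = 1.496 g
n(Co) = 1.496 / 58.93 = 0.02539 mol; n(e⁻) = 2 × 0.02539 = 0.05078 mol
Q = 0.05078 × 96485 = 4900 C
t = 4900 / 0.419 = 11690 s = 195 min

195 min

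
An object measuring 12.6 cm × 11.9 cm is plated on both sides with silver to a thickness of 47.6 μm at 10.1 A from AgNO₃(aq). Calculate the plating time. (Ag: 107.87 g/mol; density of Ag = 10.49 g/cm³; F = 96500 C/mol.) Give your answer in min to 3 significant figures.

Plated area = 2 × 12.6 × 11.9 = 299.9 cm²
Volume = 299.9 × 47.6×10⁻⁴ cm = 1.428 cm³
m(Ag) = 1.428 × 10.49 = 14.98 g
n(Ag) = 14.98 / 107.87 = 0.1389 mol; n(e⁻) = 0.1389 mol
Q = 0.1389 × 96500 = 13400 C
t = 13400 / 10.1 = 1327 s = 22.1 min

22.1 min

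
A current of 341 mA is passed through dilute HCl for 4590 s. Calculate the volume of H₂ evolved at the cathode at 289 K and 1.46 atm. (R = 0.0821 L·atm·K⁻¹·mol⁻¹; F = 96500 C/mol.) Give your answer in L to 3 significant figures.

0.132 L

Q = It = 0.341 × 4590 = 1565 C
Moles of electrons = 1565 / 96500 = 0.01622 mol
2H⁺ + 2e⁻ → H₂, so n(H₂) = 0.01622 / 2 = 0.008110 mol
V = nRT/P = 0.008110 × 0.0821 × 289 / 1.46 = 0.1318 L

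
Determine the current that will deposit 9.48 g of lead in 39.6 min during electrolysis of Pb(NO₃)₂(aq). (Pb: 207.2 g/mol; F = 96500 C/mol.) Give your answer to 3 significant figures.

3.72 A

n(Pb) = 9.48 / 207.2 = 0.04575 mol
Pb²⁺ + 2e⁻ → Pb, so n(e⁻) = 2 × 0.04575 = 0.09150 mol
Q = 0.09150 × 96500 = 8830 C
I = Q / t = 8830 / 2376 s = 3.72 A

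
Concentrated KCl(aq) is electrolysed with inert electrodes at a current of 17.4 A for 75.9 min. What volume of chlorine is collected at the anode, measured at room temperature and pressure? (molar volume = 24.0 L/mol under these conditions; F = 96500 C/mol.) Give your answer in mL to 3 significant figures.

Q = 17.4 A × 4554 s = 79240 C
Moles of electrons = 79240 / 96500 = 0.8211 mol
2Cl⁻ → Cl₂ + 2e⁻, so n(Cl₂) = 0.8211 / 2 = 0.4106 mol
V = 0.4106 × 24.0 = 9.854 L
= 9850 mL

9850 mL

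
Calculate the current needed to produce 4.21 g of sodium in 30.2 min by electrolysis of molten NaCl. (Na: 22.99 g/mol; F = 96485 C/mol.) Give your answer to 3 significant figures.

n(Na) = 4.21 / 22.99 = 0.1831 mol
Na⁺ + e⁻ → Na, so n(e⁻) = 0.1831 mol
Q = 0.1831 × 96485 = 17670 C
I = Q / t = 17670 / 1812 s = 9.75 A

9.75 A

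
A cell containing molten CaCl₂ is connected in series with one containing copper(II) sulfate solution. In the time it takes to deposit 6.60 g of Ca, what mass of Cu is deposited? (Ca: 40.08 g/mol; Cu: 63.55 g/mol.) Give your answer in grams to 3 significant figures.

10.5 g

n(Ca) = 6.60 / 40.08 = 0.1647 mol
Ca²⁺ + 2e⁻ → Ca, so n(e⁻) = 2 × 0.1647 = 0.3294 mol
Since the cells are in series, n(e⁻) in the Cu cell is also 0.3294 mol.
Cu²⁺ + 2e⁻ → Cu, so n(Cu) = 0.3294 / 2 = 0.1647 mol
m(Cu) = 0.1647 × 63.55 = 10.5 g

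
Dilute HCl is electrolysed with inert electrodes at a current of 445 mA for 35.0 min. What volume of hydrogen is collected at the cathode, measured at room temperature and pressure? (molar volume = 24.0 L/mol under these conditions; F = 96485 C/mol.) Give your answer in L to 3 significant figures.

Charge passed = 0.445 × 2100 = 934.5 C
n(e⁻) = Q/F = 934.5/96485 = 0.009685 mol
2H⁺ + 2e⁻ → H₂, so n(H₂) = 0.009685 / 2 = 0.004843 mol
V = 0.004843 × 24.0 = 0.1162 L

0.116 L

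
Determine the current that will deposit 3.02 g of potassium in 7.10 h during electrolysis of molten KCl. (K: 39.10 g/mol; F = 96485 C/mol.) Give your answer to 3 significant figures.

n(K) = 3.02 / 39.10 = 0.07724 mol
K⁺ + e⁻ → K, so n(e⁻) = 0.07724 mol
Q = 0.07724 × 96485 = 7453 C
I = Q / t = 7453 / 25560 s = 0.292 A

0.292 A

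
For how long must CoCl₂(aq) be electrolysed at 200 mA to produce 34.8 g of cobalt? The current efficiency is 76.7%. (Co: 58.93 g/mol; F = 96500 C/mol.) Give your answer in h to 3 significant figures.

206 h

n(Co) = 34.8 / 58.93 = 0.5905 mol
Co²⁺ + 2e⁻ → Co, so n(e⁻) = 2 × 0.5905 = 1.181 mol
Q = 1.181 × 96500 / 0.767 = 1.486×10^5 C
t = Q / I = 1.486×10^5 / 0.200 = 7.430×10^5 s = 206 h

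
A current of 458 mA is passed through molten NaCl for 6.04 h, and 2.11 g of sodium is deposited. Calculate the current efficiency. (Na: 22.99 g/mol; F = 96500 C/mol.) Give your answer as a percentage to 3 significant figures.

88.9%

Q = 0.458 × 21744 = 9959 C
n(e⁻) = 9959 / 96500 = 0.1032 mol
Na⁺ + e⁻ → Na, so theoretical n(Na) = 0.1032 mol → 2.373 g
Efficiency = 2.11 / 2.373 = 0.8892 = 88.9%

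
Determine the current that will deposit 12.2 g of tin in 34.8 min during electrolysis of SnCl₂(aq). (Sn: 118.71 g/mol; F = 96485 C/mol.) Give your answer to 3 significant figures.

9.50 A

n(Sn) = 12.2 / 118.71 = 0.1028 mol
Sn²⁺ + 2e⁻ → Sn, so n(e⁻) = 2 × 0.1028 = 0.2056 mol
Q = 0.2056 × 96485 = 19840 C
I = Q / t = 19840 / 2088 s = 9.50 A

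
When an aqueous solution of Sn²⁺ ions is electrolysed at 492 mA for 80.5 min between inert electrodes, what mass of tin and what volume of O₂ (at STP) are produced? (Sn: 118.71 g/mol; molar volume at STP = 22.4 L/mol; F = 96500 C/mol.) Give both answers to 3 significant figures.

Q = 0.492 × 4830 = 2376 C; n(e⁻) = 2376 / 96500 = 0.02462 mol
Cathode: Sn²⁺ + 2e⁻ → Sn → n(Sn) = 0.02462/2 = 0.01231 mol → 1.46 g
Anode: 2H₂O → O₂ + 4H⁺ + 4e⁻ → n(O₂) = 0.02462/4 = 0.006155 mol → 0.138 L

1.46 g Sn; 0.138 L O₂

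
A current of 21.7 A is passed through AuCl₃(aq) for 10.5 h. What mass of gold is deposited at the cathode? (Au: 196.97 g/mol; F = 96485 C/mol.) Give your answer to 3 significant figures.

Charge passed = 21.7 × 37800 = 8.203×10^5 C
n(e⁻) = Q/F = 8.203×10^5/96485 = 8.502 mol
Au³⁺ + 3e⁻ → Au, so n(Au) = 8.502 / 3 = 2.834 mol
m = 2.834 × 196.97 = 558 g

558 g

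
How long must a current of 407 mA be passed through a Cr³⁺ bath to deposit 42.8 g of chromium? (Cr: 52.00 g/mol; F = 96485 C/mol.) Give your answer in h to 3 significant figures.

163 h

n(Cr) = 42.8 / 52.00 = 0.8231 mol
Cr³⁺ + 3e⁻ → Cr, so n(e⁻) = 3 × 0.8231 = 2.469 mol
Q = 2.469 × 96485 = 2.382×10^5 C
t = Q / I = 2.382×10^5 / 0.407 = 5.853×10^5 s = 163 h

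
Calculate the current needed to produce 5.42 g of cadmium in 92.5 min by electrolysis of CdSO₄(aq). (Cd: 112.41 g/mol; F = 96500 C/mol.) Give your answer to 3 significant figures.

1.68 A

n(Cd) = 5.42 / 112.41 = 0.04822 mol
Cd²⁺ + 2e⁻ → Cd, so n(e⁻) = 2 × 0.04822 = 0.09644 mol
Q = 0.09644 × 96500 = 9306 C
I = Q / t = 9306 / 5550 s = 1.68 A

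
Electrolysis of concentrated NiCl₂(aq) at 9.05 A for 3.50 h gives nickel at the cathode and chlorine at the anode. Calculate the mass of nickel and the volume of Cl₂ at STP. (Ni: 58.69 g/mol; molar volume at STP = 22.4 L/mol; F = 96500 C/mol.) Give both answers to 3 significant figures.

Q = 9.05 × 12600 = 1.140×10^5 C; n(e⁻) = 1.140×10^5 / 96500 = 1.181 mol
Cathode: Ni²⁺ + 2e⁻ → Ni → n(Ni) = 1.181/2 = 0.5905 mol → 34.7 g
Anode: 2Cl⁻ → Cl₂ + 2e⁻ → n(Cl₂) = 1.181/2 = 0.5905 mol → 13.2 L

34.7 g Ni; 13.2 L Cl₂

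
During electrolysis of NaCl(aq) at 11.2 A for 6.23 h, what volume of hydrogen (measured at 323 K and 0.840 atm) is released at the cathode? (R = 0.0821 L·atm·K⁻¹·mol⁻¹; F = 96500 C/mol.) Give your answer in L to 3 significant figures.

Q = 11.2 A × 22428 s = 2.512×10^5 C
n(e⁻) = 2.512×10^5 / 96500 = 2.603 mol
2H⁺ + 2e⁻ → H₂, so n(H₂) = 2.603 / 2 = 1.302 mol
V = nRT/P = 1.302 × 0.0821 × 323 / 0.840 = 41.10 L

41.1 L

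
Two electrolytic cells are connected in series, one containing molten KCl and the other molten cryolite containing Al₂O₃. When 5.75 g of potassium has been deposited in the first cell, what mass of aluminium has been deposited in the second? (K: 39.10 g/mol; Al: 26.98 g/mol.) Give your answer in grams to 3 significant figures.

1.32 g

n(K) = 5.75 / 39.10 = 0.1471 mol
K⁺ + e⁻ → K, so n(e⁻) = 0.1471 mol
Since the cells are in series, n(e⁻) in the Al cell is also 0.1471 mol.
Al³⁺ + 3e⁻ → Al, so n(Al) = 0.1471 / 3 = 0.04903 mol
m(Al) = 0.04903 × 26.98 = 1.32 g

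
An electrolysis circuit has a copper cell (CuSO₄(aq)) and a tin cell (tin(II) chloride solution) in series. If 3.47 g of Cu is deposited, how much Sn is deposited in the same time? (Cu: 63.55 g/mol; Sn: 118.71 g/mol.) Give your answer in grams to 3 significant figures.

n(Cu) = 3.47 / 63.55 = 0.05460 mol
Cu²⁺ + 2e⁻ → Cu, so n(e⁻) = 2 × 0.05460 = 0.1092 mol
Since the cells are in series, n(e⁻) in the Sn cell is also 0.1092 mol.
Sn²⁺ + 2e⁻ → Sn, so n(Sn) = 0.1092 / 2 = 0.05460 mol
m(Sn) = 0.05460 × 118.71 = 6.48 g

6.48 g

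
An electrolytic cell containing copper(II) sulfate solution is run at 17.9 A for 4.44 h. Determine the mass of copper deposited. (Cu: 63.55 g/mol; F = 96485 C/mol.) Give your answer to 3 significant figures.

Q = 17.9 A × 15984 s = 2.861×10^5 C
n(e⁻) = Q/F = 2.861×10^5/96485 = 2.965 mol
Cu²⁺ + 2e⁻ → Cu, so n(Cu) = 2.965 / 2 = 1.483 mol
m = 1.483 × 63.55 = 94.2 g

94.2 g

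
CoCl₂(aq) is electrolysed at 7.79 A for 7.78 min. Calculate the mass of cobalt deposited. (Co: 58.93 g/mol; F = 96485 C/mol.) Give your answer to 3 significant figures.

Q = 7.79 A × 466.8 s = 3636 C
n(e⁻) = 3636 / 96485 = 0.03768 mol
Co²⁺ + 2e⁻ → Co, so n(Co) = 0.03768 / 2 = 0.01884 mol
m = 0.01884 × 58.93 = 1.11 g

1.11 g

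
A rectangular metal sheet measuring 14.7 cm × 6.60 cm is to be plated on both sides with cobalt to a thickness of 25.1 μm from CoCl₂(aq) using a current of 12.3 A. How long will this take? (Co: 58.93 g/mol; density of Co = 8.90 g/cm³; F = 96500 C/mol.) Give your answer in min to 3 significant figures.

19.2 min

Plated area = 2 × 14.7 × 6.60 = 194.0 cm²
Volume = 194.0 × 25.1×10⁻⁴ cm = 0.4869 cm³
m(Co) = 0.4869 × 8.90 = 4.333 g
n(Co) = 4.333 / 58.93 = 0.07353 mol; n(e⁻) = 2 × 0.07353 = 0.1471 mol
Q = 0.1471 × 96500 = 14200 C
t = 14200 / 12.3 = 1154 s = 19.2 min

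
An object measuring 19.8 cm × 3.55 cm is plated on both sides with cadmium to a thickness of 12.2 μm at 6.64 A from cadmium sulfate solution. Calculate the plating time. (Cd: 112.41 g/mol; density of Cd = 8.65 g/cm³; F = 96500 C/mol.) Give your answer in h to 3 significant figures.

Plated area = 2 × 19.8 × 3.55 = 140.6 cm²
Volume = 140.6 × 12.2×10⁻⁴ cm = 0.1715 cm³
m(Cd) = 0.1715 × 8.65 = 1.483 g
n(Cd) = 1.483 / 112.41 = 0.01319 mol; n(e⁻) = 2 × 0.01319 = 0.02638 mol
Q = 0.02638 × 96500 = 2546 C
t = 2546 / 6.64 = 383.4 s = 0.107 h

0.107 h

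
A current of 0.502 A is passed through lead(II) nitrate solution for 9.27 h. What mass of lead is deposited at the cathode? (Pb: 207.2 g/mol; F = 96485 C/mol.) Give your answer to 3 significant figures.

Q = 0.502 A × 33372 s = 16750 C
Moles of electrons = 16750 / 96485 = 0.1736 mol
Pb²⁺ + 2e⁻ → Pb, so n(Pb) = 0.1736 / 2 = 0.08680 mol
m = 0.08680 × 207.2 = 18.0 g

18.0 g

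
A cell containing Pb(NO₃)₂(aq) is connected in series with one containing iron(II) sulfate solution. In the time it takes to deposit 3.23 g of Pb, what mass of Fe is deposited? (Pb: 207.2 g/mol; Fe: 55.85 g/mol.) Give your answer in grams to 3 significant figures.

n(Pb) = 3.23 / 207.2 = 0.01559 mol
Pb²⁺ + 2e⁻ → Pb, so n(e⁻) = 2 × 0.01559 = 0.03118 mol
Since the cells are in series, n(e⁻) in the Fe cell is also 0.03118 mol.
Fe²⁺ + 2e⁻ → Fe, so n(Fe) = 0.03118 / 2 = 0.01559 mol
m(Fe) = 0.01559 × 55.85 = 0.871 g

0.871 g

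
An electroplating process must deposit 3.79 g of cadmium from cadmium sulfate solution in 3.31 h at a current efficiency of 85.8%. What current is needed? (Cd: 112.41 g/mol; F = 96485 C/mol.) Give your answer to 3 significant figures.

0.636 A

n(Cd) = 3.79 / 112.41 = 0.03372 mol
Cd²⁺ + 2e⁻ → Cd, so n(e⁻) = 2 × 0.03372 = 0.06744 mol
Q = 0.06744 × 96485 / 0.858 = 7584 C
I = Q / t = 7584 / 11916 s = 0.636 A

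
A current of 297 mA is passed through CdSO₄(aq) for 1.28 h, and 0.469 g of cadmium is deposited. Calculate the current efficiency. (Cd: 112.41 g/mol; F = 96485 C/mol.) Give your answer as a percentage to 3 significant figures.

Q = 0.297 × 4608 = 1369 C
n(e⁻) = 1369 / 96485 = 0.01419 mol
Cd²⁺ + 2e⁻ → Cd, so theoretical n(Cd) = 0.007095 mol → 0.7975 g
Efficiency = 0.469 / 0.7975 = 0.5881 = 58.8%

58.8%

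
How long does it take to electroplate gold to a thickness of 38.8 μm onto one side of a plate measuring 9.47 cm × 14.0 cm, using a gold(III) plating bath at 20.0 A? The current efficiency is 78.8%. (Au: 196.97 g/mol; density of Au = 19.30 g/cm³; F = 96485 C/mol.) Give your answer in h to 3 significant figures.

Plated area = 9.47 × 14.0 = 132.6 cm²
Volume = 132.6 × 38.8×10⁻⁴ cm = 0.5145 cm³
m(Au) = 0.5145 × 19.30 = 9.930 g
n(Au) = 9.930 / 196.97 = 0.05041 mol; n(e⁻) = 3 × 0.05041 = 0.1512 mol
Q = 0.1512 × 96485 / 0.788 = 18510 C
t = 18510 / 20.0 = 925.5 s = 0.257 h

0.257 h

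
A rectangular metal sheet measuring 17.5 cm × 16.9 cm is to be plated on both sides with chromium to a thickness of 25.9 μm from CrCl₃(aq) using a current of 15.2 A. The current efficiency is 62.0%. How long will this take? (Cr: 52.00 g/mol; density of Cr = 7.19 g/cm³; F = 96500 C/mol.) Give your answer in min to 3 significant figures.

108 min

Plated area = 2 × 17.5 × 16.9 = 591.5 cm²
Volume = 591.5 × 25.9×10⁻⁴ cm = 1.532 cm³
m(Cr) = 1.532 × 7.19 = 11.02 g
n(Cr) = 11.02 / 52.00 = 0.2119 mol; n(e⁻) = 3 × 0.2119 = 0.6357 mol
Q = 0.6357 × 96500 / 0.620 = 98940 C
t = 98940 / 15.2 = 6509 s = 108 min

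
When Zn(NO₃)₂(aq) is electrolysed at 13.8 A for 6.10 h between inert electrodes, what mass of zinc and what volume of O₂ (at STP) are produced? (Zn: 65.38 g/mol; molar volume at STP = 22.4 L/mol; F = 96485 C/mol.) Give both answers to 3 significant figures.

Q = 13.8 × 21960 = 3.030×10^5 C; n(e⁻) = 3.030×10^5 / 96485 = 3.140 mol
Cathode: Zn²⁺ + 2e⁻ → Zn → n(Zn) = 3.140/2 = 1.570 mol → 103 g
Anode: 2H₂O → O₂ + 4H⁺ + 4e⁻ → n(O₂) = 3.140/4 = 0.7850 mol → 17.6 L

103 g Zn; 17.6 L O₂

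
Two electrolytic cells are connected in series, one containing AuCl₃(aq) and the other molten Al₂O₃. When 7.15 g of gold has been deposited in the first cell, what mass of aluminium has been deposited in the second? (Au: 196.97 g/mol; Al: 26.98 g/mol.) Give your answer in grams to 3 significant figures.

0.979 g

n(Au) = 7.15 / 196.97 = 0.03630 mol
Au³⁺ + 3e⁻ → Au, so n(e⁻) = 3 × 0.03630 = 0.1089 mol
The cells are in series, so the same charge (and hence the same n(e⁻) = 0.1089 mol) passes through both.
Al³⁺ + 3e⁻ → Al, so n(Al) = 0.1089 / 3 = 0.03630 mol
m(Al) = 0.03630 × 26.98 = 0.979 g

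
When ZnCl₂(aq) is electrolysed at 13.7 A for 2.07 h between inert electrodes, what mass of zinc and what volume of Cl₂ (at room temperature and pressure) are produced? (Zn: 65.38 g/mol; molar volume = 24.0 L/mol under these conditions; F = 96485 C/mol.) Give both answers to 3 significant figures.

Q = 13.7 × 7452 = 1.021×10^5 C; n(e⁻) = 1.021×10^5 / 96485 = 1.058 mol
Cathode: Zn²⁺ + 2e⁻ → Zn → n(Zn) = 1.058/2 = 0.5290 mol → 34.6 g
Anode: 2Cl⁻ → Cl₂ + 2e⁻ → n(Cl₂) = 1.058/2 = 0.5290 mol → 12.7 L

34.6 g Zn; 12.7 L Cl₂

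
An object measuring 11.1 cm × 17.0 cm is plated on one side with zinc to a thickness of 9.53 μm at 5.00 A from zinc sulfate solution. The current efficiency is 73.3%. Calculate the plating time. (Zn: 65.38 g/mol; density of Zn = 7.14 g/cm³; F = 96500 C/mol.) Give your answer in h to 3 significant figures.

Plated area = 11.1 × 17.0 = 188.7 cm²
Volume = 188.7 × 9.53×10⁻⁴ cm = 0.1798 cm³
m(Zn) = 0.1798 × 7.14 = 1.284 g
n(Zn) = 1.284 / 65.38 = 0.01964 mol; n(e⁻) = 2 × 0.01964 = 0.03928 mol
Q = 0.03928 × 96500 / 0.733 = 5171 C
t = 5171 / 5.00 = 1034 s = 0.287 h

0.287 h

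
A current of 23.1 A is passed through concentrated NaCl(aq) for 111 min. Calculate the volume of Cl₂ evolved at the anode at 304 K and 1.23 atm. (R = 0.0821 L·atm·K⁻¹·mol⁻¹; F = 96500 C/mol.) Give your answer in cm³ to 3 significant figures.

16200 cm³

Q = It = 23.1 × 6660 = 1.538×10^5 C
n(e⁻) = Q/F = 1.538×10^5/96500 = 1.594 mol
2Cl⁻ → Cl₂ + 2e⁻, so n(Cl₂) = 1.594 / 2 = 0.7970 mol
V = nRT/P = 0.7970 × 0.0821 × 304 / 1.23 = 16.17 L
= 16200 cm³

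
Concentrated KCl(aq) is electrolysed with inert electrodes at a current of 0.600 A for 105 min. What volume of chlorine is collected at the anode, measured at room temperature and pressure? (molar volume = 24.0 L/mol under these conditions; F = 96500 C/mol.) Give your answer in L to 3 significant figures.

0.470 L

Q = It = 0.600 × 6300 = 3780 C
n(e⁻) = 3780 / 96500 = 0.03917 mol
2Cl⁻ → Cl₂ + 2e⁻, so n(Cl₂) = 0.03917 / 2 = 0.01959 mol
V = 0.01959 × 24.0 = 0.4702 L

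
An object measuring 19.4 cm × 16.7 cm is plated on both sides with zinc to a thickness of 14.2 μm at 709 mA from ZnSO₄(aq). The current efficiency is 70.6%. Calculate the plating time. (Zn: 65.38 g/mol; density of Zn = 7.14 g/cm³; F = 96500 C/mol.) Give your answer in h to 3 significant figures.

Plated area = 2 × 19.4 × 16.7 = 648.0 cm²
Volume = 648.0 × 14.2×10⁻⁴ cm = 0.9202 cm³
m(Zn) = 0.9202 × 7.14 = 6.570 g
n(Zn) = 6.570 / 65.38 = 0.1005 mol; n(e⁻) = 2 × 0.1005 = 0.2010 mol
Q = 0.2010 × 96500 / 0.706 = 27470 C
t = 27470 / 0.709 = 38740 s = 10.8 h

10.8 h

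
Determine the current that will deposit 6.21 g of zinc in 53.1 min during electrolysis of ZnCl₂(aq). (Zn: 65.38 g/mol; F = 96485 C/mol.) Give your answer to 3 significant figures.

n(Zn) = 6.21 / 65.38 = 0.09498 mol
Zn²⁺ + 2e⁻ → Zn, so n(e⁻) = 2 × 0.09498 = 0.1900 mol
Q = 0.1900 × 96485 = 18330 C
I = Q / t = 18330 / 3186 s = 5.75 A

5.75 A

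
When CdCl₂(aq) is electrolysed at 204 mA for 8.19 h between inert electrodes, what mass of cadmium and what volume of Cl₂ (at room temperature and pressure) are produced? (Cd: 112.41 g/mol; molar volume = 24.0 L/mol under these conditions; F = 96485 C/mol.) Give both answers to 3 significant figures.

3.50 g Cd; 0.748 L Cl₂

Q = 0.204 × 29484 = 6015 C; n(e⁻) = 6015 / 96485 = 0.06234 mol
Cathode: Cd²⁺ + 2e⁻ → Cd → n(Cd) = 0.06234/2 = 0.03117 mol → 3.50 g
Anode: 2Cl⁻ → Cl₂ + 2e⁻ → n(Cl₂) = 0.06234/2 = 0.03117 mol → 0.748 L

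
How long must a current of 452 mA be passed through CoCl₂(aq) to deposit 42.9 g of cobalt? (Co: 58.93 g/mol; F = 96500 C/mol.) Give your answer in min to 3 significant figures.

5180 min

n(Co) = 42.9 / 58.93 = 0.7280 mol
Co²⁺ + 2e⁻ → Co, so n(e⁻) = 2 × 0.7280 = 1.456 mol
Q = 1.456 × 96500 = 1.405×10^5 C
t = Q / I = 1.405×10^5 / 0.452 = 3.108×10^5 s = 5180 min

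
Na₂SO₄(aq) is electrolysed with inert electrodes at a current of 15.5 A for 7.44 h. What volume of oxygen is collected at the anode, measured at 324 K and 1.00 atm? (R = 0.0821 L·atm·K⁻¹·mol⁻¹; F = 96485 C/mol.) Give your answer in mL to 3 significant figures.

28600 mL

Charge passed = 15.5 × 26784 = 4.152×10^5 C
Moles of electrons = 4.152×10^5 / 96485 = 4.303 mol
2H₂O → O₂ + 4H⁺ + 4e⁻, so n(O₂) = 4.303 / 4 = 1.076 mol
V = nRT/P = 1.076 × 0.0821 × 324 / 1.00 = 28.62 L
= 28600 mL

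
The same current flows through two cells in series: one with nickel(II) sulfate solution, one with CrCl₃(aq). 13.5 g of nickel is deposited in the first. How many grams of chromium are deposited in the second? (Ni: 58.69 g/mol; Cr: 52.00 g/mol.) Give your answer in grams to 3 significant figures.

7.97 g

n(Ni) = 13.5 / 58.69 = 0.2300 mol
Ni²⁺ + 2e⁻ → Ni, so n(e⁻) = 2 × 0.2300 = 0.4600 mol
The cells are in series, so the same charge (and hence the same n(e⁻) = 0.4600 mol) passes through both.
Cr³⁺ + 3e⁻ → Cr, so n(Cr) = 0.4600 / 3 = 0.1533 mol
m(Cr) = 0.1533 × 52.00 = 7.97 g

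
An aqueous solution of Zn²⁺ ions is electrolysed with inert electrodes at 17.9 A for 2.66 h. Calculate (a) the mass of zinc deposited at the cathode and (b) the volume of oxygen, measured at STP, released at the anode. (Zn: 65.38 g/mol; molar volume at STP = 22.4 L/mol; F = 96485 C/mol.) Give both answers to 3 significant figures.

58.1 g Zn; 9.95 L O₂

Q = 17.9 × 9576 = 1.714×10^5 C; n(e⁻) = 1.714×10^5 / 96485 = 1.776 mol
Cathode: Zn²⁺ + 2e⁻ → Zn → n(Zn) = 1.776/2 = 0.8880 mol → 58.1 g
Anode: 2H₂O → O₂ + 4H⁺ + 4e⁻ → n(O₂) = 1.776/4 = 0.4440 mol → 9.95 L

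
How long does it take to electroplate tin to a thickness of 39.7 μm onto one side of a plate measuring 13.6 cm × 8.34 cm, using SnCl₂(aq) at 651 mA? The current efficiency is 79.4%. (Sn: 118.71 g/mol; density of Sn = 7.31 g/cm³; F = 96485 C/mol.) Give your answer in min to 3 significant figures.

173 min

Plated area = 13.6 × 8.34 = 113.4 cm²
Volume = 113.4 × 39.7×10⁻⁴ cm = 0.4502 cm³
m(Sn) = 0.4502 × 7.31 = 3.291 g
n(Sn) = 3.291 / 118.71 = 0.02772 mol; n(e⁻) = 2 × 0.02772 = 0.05544 mol
Q = 0.05544 × 96485 / 0.794 = 6737 C
t = 6737 / 0.651 = 10350 s = 173 min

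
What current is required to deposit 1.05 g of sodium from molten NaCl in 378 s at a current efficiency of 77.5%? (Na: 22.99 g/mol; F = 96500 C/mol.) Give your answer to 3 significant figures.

15.0 A

n(Na) = 1.05 / 22.99 = 0.04567 mol
Na⁺ + e⁻ → Na, so n(e⁻) = 0.04567 mol
Q = 0.04567 × 96500 / 0.775 = 5687 C
I = Q / t = 5687 / 378 s = 15.0 A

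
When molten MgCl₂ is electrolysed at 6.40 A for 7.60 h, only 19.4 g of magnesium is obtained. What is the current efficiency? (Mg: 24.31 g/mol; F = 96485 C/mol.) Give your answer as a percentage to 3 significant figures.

Q = 6.40 × 27360 = 1.751×10^5 C
n(e⁻) = 1.751×10^5 / 96485 = 1.815 mol
Mg²⁺ + 2e⁻ → Mg, so theoretical n(Mg) = 0.9075 mol → 22.06 g
Efficiency = 19.4 / 22.06 = 0.8794 = 87.9%

87.9%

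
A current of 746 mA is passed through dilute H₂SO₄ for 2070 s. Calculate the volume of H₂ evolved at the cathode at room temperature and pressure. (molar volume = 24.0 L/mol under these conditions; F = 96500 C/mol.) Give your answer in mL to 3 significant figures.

Q = It = 0.746 × 2070 = 1544 C
n(e⁻) = 1544 / 96500 = 0.01600 mol
2H⁺ + 2e⁻ → H₂, so n(H₂) = 0.01600 / 2 = 0.008000 mol
V = 0.008000 × 24.0 = 0.1920 L
= 192 mL

192 mL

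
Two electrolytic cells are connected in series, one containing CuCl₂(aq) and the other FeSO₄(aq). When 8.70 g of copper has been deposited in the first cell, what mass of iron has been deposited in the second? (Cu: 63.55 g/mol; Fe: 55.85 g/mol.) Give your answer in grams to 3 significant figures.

7.65 g

n(Cu) = 8.70 / 63.55 = 0.1369 mol
Cu²⁺ + 2e⁻ → Cu, so n(e⁻) = 2 × 0.1369 = 0.2738 mol
The cells are in series, so the same charge (and hence the same n(e⁻) = 0.2738 mol) passes through both.
Fe²⁺ + 2e⁻ → Fe, so n(Fe) = 0.2738 / 2 = 0.1369 mol
m(Fe) = 0.1369 × 55.85 = 7.65 g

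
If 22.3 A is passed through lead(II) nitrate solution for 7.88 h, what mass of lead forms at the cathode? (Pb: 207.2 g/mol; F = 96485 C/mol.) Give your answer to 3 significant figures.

Q = It = 22.3 × 28368 = 6.326×10^5 C
n(e⁻) = Q/F = 6.326×10^5/96485 = 6.556 mol
Pb²⁺ + 2e⁻ → Pb, so n(Pb) = 6.556 / 2 = 3.278 mol
m = 3.278 × 207.2 = 679 g

679 g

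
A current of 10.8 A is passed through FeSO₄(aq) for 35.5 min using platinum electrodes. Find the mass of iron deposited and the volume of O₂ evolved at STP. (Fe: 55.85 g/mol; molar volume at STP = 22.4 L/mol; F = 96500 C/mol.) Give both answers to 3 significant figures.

6.66 g Fe; 1.33 L O₂

Q = 10.8 × 2130 = 23000 C; n(e⁻) = 23000 / 96500 = 0.2383 mol
Cathode: Fe²⁺ + 2e⁻ → Fe → n(Fe) = 0.2383/2 = 0.1192 mol → 6.66 g
Anode: 2H₂O → O₂ + 4H⁺ + 4e⁻ → n(O₂) = 0.2383/4 = 0.05958 mol → 1.33 L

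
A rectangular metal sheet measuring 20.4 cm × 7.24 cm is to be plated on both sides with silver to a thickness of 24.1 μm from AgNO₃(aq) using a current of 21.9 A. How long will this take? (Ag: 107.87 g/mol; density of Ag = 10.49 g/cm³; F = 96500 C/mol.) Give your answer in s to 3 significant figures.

Plated area = 2 × 20.4 × 7.24 = 295.4 cm²
Volume = 295.4 × 24.1×10⁻⁴ cm = 0.7119 cm³
m(Ag) = 0.7119 × 10.49 = 7.468 g
n(Ag) = 7.468 / 107.87 = 0.06923 mol; n(e⁻) = 0.06923 mol
Q = 0.06923 × 96500 = 6681 C
t = 6681 / 21.9 = 305.1 s

305 s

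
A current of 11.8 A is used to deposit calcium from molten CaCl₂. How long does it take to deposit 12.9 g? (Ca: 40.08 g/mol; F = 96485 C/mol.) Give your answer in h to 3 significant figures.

n(Ca) = 12.9 / 40.08 = 0.3219 mol
Ca²⁺ + 2e⁻ → Ca, so n(e⁻) = 2 × 0.3219 = 0.6438 mol
Q = 0.6438 × 96485 = 62120 C
t = Q / I = 62120 / 11.8 = 5264 s = 1.46 h

1.46 h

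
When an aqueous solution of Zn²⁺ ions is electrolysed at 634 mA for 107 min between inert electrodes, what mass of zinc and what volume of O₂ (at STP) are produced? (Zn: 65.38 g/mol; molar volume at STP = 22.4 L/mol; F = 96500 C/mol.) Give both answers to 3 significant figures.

Q = 0.634 × 6420 = 4070 C; n(e⁻) = 4070 / 96500 = 0.04218 mol
Cathode: Zn²⁺ + 2e⁻ → Zn → n(Zn) = 0.04218/2 = 0.02109 mol → 1.38 g
Anode: 2H₂O → O₂ + 4H⁺ + 4e⁻ → n(O₂) = 0.04218/4 = 0.01055 mol → 0.236 L

1.38 g Zn; 0.236 L O₂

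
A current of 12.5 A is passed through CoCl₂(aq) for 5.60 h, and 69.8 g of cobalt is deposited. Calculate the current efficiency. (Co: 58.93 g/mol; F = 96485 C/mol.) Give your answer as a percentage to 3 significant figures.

Q = 12.5 × 20160 = 2.520×10^5 C
n(e⁻) = 2.520×10^5 / 96485 = 2.612 mol
Co²⁺ + 2e⁻ → Co, so theoretical n(Co) = 1.306 mol → 76.96 g
Efficiency = 69.8 / 76.96 = 0.9070 = 90.7%

90.7%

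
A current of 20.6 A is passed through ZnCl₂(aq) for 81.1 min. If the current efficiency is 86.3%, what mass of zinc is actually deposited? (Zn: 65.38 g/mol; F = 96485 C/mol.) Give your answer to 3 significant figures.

Q = 20.6 × 4866 = 1.002×10^5 C
n(e⁻) = 1.002×10^5 / 96485 = 1.039 mol
Zn²⁺ + 2e⁻ → Zn, so theoretical m(Zn) = 0.5195 × 65.38 = 33.96 g
Actual mass = 86.3% × 33.96 = 29.3 g

29.3 g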